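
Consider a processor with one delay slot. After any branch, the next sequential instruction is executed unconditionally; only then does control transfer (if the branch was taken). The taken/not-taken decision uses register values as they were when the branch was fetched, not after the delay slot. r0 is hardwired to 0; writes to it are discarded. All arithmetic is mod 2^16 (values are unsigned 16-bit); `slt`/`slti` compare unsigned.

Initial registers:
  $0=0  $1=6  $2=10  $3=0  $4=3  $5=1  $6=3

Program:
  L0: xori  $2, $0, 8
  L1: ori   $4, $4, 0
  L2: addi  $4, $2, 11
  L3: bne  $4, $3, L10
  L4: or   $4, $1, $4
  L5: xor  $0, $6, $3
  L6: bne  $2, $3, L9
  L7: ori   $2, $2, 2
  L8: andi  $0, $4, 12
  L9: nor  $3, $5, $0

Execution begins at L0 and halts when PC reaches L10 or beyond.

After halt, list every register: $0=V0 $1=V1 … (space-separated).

#0 xori  $2, $0, 8 ; 0/6/8/0/3/1/3
#1 ori   $4, $4, 0 ; 0/6/8/0/3/1/3
#2 addi  $4, $2, 11 ; 0/6/8/0/19/1/3
#3 bne  $4, $3, L10 ; 0/6/8/0/19/1/3 ; →target
#4 or   $4, $1, $4 ; 0/6/8/0/23/1/3

$0=0 $1=6 $2=8 $3=0 $4=23 $5=1 $6=3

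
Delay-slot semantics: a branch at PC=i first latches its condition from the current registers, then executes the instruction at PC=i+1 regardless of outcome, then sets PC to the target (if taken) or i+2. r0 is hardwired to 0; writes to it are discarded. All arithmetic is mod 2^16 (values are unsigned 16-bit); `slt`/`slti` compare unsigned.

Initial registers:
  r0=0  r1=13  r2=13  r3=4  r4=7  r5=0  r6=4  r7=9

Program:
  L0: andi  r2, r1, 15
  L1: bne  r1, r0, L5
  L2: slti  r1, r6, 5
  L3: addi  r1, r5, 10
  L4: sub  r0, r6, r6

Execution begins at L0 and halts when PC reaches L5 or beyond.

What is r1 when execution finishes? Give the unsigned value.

1

PC=0  andi  r2, r1, 15       | r0=0 r1=13 r2=13 r3=4 r4=7 r5=0 r6=4 r7=9
PC=1  bne  r1, r0, L5        | r0=0 r1=13 r2=13 r3=4 r4=7 r5=0 r6=4 r7=9  [TAKEN]
PC=2  slti  r1, r6, 5        | r0=0 r1=1 r2=13 r3=4 r4=7 r5=0 r6=4 r7=9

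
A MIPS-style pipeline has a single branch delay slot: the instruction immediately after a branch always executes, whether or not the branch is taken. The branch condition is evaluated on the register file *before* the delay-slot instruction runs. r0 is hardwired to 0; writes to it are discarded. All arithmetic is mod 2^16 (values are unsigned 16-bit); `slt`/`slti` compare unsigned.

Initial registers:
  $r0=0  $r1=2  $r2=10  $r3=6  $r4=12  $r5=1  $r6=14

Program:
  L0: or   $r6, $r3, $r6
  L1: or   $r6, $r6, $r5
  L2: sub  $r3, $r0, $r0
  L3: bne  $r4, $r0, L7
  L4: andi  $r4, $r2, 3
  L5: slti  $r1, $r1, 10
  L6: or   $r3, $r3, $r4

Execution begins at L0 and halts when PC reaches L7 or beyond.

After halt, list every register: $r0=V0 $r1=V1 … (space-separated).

$r0=0 $r1=2 $r2=10 $r3=0 $r4=2 $r5=1 $r6=15

  step pc=0: or   $r6, $r3, $r6  regs=(0,2,10,6,12,1,14)
  step pc=1: or   $r6, $r6, $r5  regs=(0,2,10,6,12,1,15)
  step pc=2: sub  $r3, $r0, $r0  regs=(0,2,10,0,12,1,15)
  step pc=3: bne  $r4, $r0, L7  cond=T  regs=(0,2,10,0,12,1,15)
  step pc=4: andi  $r4, $r2, 3  regs=(0,2,10,0,2,1,15)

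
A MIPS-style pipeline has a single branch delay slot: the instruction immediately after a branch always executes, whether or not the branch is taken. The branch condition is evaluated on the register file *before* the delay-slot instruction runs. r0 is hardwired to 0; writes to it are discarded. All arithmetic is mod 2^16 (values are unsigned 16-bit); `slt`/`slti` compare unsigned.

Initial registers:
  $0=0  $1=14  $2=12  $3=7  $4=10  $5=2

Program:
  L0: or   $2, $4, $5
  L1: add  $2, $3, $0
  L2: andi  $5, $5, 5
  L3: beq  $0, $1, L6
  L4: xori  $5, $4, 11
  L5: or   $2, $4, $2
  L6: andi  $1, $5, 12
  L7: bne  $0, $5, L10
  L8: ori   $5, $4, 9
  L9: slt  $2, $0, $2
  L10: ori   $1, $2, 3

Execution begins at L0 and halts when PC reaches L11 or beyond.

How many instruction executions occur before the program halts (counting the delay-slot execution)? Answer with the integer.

10

[0] or   $2, $4, $5  →  {$0:0, $1:14, $2:10, $3:7, $4:10, $5:2}
[1] add  $2, $3, $0  →  {$0:0, $1:14, $2:7, $3:7, $4:10, $5:2}
[2] andi  $5, $5, 5  →  {$0:0, $1:14, $2:7, $3:7, $4:10, $5:0}
[3] beq  $0, $1, L6  →  {$0:0, $1:14, $2:7, $3:7, $4:10, $5:0}  ⟨branch fallthrough⟩
[4] xori  $5, $4, 11  →  {$0:0, $1:14, $2:7, $3:7, $4:10, $5:1}
[5] or   $2, $4, $2  →  {$0:0, $1:14, $2:15, $3:7, $4:10, $5:1}
[6] andi  $1, $5, 12  →  {$0:0, $1:0, $2:15, $3:7, $4:10, $5:1}
[7] bne  $0, $5, L10  →  {$0:0, $1:0, $2:15, $3:7, $4:10, $5:1}  ⟨branch taken⟩
[8] ori   $5, $4, 9  →  {$0:0, $1:0, $2:15, $3:7, $4:10, $5:11}
[10] ori   $1, $2, 3  →  {$0:0, $1:15, $2:15, $3:7, $4:10, $5:11}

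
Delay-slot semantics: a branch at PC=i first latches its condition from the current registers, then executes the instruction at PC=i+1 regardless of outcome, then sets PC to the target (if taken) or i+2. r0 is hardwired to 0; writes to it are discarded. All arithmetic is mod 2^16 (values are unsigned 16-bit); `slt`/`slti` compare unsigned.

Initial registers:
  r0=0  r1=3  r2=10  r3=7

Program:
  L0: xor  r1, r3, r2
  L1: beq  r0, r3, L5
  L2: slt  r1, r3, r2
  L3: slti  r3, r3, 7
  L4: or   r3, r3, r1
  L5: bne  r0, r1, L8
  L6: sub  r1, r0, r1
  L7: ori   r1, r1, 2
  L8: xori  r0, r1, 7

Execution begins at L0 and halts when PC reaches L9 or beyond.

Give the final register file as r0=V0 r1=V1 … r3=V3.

[0] xor  r1, r3, r2  →  {r0:0, r1:13, r2:10, r3:7}
[1] beq  r0, r3, L5  →  {r0:0, r1:13, r2:10, r3:7}  ⟨branch fallthrough⟩
[2] slt  r1, r3, r2  →  {r0:0, r1:1, r2:10, r3:7}
[3] slti  r3, r3, 7  →  {r0:0, r1:1, r2:10, r3:0}
[4] or   r3, r3, r1  →  {r0:0, r1:1, r2:10, r3:1}
[5] bne  r0, r1, L8  →  {r0:0, r1:1, r2:10, r3:1}  ⟨branch taken⟩
[6] sub  r1, r0, r1  →  {r0:0, r1:65535, r2:10, r3:1}
[8] xori  r0, r1, 7  →  {r0:0, r1:65535, r2:10, r3:1}

r0=0 r1=65535 r2=10 r3=1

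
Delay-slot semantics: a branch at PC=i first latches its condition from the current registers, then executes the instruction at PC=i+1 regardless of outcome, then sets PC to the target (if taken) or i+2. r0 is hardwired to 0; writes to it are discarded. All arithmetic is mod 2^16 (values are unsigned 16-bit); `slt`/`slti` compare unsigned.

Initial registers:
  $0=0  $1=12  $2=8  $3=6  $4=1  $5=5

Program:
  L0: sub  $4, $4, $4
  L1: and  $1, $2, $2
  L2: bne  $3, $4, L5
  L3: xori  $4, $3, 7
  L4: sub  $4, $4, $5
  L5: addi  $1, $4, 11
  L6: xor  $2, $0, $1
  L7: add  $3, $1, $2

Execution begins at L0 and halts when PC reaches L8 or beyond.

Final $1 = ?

12

[0] sub  $4, $4, $4  →  {$0:0, $1:12, $2:8, $3:6, $4:0, $5:5}
[1] and  $1, $2, $2  →  {$0:0, $1:8, $2:8, $3:6, $4:0, $5:5}
[2] bne  $3, $4, L5  →  {$0:0, $1:8, $2:8, $3:6, $4:0, $5:5}  ⟨branch taken⟩
[3] xori  $4, $3, 7  →  {$0:0, $1:8, $2:8, $3:6, $4:1, $5:5}
[5] addi  $1, $4, 11  →  {$0:0, $1:12, $2:8, $3:6, $4:1, $5:5}
[6] xor  $2, $0, $1  →  {$0:0, $1:12, $2:12, $3:6, $4:1, $5:5}
[7] add  $3, $1, $2  →  {$0:0, $1:12, $2:12, $3:24, $4:1, $5:5}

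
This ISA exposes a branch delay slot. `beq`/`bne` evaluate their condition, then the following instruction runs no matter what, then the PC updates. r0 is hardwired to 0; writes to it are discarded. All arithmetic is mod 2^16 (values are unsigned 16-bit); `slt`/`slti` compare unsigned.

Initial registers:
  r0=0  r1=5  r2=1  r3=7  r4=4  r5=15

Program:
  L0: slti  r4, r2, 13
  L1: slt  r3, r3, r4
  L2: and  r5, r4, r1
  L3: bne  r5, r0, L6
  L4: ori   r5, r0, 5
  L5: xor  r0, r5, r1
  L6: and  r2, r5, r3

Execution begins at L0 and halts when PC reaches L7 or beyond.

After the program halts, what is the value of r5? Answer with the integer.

5

PC=0  slti  r4, r2, 13       | r0=0 r1=5 r2=1 r3=7 r4=1 r5=15
PC=1  slt  r3, r3, r4        | r0=0 r1=5 r2=1 r3=0 r4=1 r5=15
PC=2  and  r5, r4, r1        | r0=0 r1=5 r2=1 r3=0 r4=1 r5=1
PC=3  bne  r5, r0, L6        | r0=0 r1=5 r2=1 r3=0 r4=1 r5=1  [TAKEN]
PC=4  ori   r5, r0, 5        | r0=0 r1=5 r2=1 r3=0 r4=1 r5=5
PC=6  and  r2, r5, r3        | r0=0 r1=5 r2=0 r3=0 r4=1 r5=5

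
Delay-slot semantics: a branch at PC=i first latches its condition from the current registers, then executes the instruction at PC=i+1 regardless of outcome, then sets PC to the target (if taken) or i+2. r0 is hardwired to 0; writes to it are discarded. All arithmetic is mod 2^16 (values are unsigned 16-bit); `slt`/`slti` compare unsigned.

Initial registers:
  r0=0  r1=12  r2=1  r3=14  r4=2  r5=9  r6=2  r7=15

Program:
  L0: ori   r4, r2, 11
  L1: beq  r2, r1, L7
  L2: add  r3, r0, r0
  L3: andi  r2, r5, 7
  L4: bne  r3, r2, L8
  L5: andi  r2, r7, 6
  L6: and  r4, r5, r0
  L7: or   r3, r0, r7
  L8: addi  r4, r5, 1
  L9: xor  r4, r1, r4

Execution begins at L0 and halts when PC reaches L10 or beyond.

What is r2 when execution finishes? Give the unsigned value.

#0 ori   r4, r2, 11 ; 0/12/1/14/11/9/2/15
#1 beq  r2, r1, L7 ; 0/12/1/14/11/9/2/15 ; →fallthru
#2 add  r3, r0, r0 ; 0/12/1/0/11/9/2/15
#3 andi  r2, r5, 7 ; 0/12/1/0/11/9/2/15
#4 bne  r3, r2, L8 ; 0/12/1/0/11/9/2/15 ; →target
#5 andi  r2, r7, 6 ; 0/12/6/0/11/9/2/15
#8 addi  r4, r5, 1 ; 0/12/6/0/10/9/2/15
#9 xor  r4, r1, r4 ; 0/12/6/0/6/9/2/15

6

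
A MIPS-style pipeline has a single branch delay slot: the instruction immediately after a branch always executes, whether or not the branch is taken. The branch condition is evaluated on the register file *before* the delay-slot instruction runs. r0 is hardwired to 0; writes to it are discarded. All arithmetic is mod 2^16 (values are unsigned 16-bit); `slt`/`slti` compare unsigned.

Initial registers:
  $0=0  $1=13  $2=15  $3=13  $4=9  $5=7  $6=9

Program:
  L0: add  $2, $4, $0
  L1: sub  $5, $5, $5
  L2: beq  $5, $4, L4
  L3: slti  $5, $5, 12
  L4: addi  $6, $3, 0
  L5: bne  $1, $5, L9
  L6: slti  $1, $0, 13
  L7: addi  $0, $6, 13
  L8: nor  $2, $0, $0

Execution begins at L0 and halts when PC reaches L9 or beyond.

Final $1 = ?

#0 add  $2, $4, $0 ; 0/13/9/13/9/7/9
#1 sub  $5, $5, $5 ; 0/13/9/13/9/0/9
#2 beq  $5, $4, L4 ; 0/13/9/13/9/0/9 ; →fallthru
#3 slti  $5, $5, 12 ; 0/13/9/13/9/1/9
#4 addi  $6, $3, 0 ; 0/13/9/13/9/1/13
#5 bne  $1, $5, L9 ; 0/13/9/13/9/1/13 ; →target
#6 slti  $1, $0, 13 ; 0/1/9/13/9/1/13

1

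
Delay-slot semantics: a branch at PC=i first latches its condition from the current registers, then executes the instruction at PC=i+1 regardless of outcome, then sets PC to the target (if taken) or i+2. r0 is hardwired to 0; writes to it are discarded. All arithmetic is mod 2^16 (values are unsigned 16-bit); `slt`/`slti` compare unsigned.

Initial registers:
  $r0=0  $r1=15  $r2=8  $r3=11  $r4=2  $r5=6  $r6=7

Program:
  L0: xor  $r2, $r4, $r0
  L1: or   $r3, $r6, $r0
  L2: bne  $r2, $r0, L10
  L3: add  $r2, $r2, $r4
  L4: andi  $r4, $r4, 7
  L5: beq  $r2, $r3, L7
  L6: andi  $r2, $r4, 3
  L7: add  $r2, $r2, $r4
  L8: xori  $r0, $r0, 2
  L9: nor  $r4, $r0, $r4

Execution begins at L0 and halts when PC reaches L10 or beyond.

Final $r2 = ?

4

  step pc=0: xor  $r2, $r4, $r0  regs=(0,15,2,11,2,6,7)
  step pc=1: or   $r3, $r6, $r0  regs=(0,15,2,7,2,6,7)
  step pc=2: bne  $r2, $r0, L10  cond=T  regs=(0,15,2,7,2,6,7)
  step pc=3: add  $r2, $r2, $r4  regs=(0,15,4,7,2,6,7)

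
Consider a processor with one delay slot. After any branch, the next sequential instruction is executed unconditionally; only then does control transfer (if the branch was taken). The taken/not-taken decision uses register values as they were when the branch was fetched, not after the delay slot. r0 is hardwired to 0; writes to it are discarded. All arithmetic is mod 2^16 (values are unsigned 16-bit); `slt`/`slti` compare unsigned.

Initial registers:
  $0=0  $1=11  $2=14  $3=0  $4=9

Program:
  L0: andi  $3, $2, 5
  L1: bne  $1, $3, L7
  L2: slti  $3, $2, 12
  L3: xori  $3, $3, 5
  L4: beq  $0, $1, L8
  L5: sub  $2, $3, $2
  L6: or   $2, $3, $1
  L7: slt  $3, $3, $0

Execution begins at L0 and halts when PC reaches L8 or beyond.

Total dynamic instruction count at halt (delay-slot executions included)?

[0] andi  $3, $2, 5  →  {$0:0, $1:11, $2:14, $3:4, $4:9}
[1] bne  $1, $3, L7  →  {$0:0, $1:11, $2:14, $3:4, $4:9}  ⟨branch taken⟩
[2] slti  $3, $2, 12  →  {$0:0, $1:11, $2:14, $3:0, $4:9}
[7] slt  $3, $3, $0  →  {$0:0, $1:11, $2:14, $3:0, $4:9}

4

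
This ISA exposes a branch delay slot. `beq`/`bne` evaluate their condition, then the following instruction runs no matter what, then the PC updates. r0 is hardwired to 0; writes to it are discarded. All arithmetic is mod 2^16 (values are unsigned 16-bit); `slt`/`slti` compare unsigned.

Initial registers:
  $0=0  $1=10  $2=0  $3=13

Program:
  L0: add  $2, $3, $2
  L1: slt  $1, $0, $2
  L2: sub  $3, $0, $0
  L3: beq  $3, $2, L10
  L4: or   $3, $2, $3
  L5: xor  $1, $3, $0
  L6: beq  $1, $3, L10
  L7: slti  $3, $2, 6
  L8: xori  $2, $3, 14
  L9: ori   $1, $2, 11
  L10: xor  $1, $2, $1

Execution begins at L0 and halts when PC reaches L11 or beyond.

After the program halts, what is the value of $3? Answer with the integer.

0

#0 add  $2, $3, $2 ; 0/10/13/13
#1 slt  $1, $0, $2 ; 0/1/13/13
#2 sub  $3, $0, $0 ; 0/1/13/0
#3 beq  $3, $2, L10 ; 0/1/13/0 ; →fallthru
#4 or   $3, $2, $3 ; 0/1/13/13
#5 xor  $1, $3, $0 ; 0/13/13/13
#6 beq  $1, $3, L10 ; 0/13/13/13 ; →target
#7 slti  $3, $2, 6 ; 0/13/13/0
#10 xor  $1, $2, $1 ; 0/0/13/0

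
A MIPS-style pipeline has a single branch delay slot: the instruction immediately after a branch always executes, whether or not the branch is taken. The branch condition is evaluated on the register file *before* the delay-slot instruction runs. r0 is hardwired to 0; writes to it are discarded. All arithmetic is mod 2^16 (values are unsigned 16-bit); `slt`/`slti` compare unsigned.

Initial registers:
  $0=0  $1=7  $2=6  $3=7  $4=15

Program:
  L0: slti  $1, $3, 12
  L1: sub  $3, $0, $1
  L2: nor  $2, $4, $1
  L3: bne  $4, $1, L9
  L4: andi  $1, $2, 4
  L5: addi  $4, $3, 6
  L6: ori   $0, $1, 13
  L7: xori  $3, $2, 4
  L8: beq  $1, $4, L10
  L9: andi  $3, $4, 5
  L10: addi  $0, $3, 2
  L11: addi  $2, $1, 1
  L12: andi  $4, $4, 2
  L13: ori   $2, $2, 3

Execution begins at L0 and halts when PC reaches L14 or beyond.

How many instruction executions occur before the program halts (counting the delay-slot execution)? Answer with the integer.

10

[0] slti  $1, $3, 12  →  {$0:0, $1:1, $2:6, $3:7, $4:15}
[1] sub  $3, $0, $1  →  {$0:0, $1:1, $2:6, $3:65535, $4:15}
[2] nor  $2, $4, $1  →  {$0:0, $1:1, $2:65520, $3:65535, $4:15}
[3] bne  $4, $1, L9  →  {$0:0, $1:1, $2:65520, $3:65535, $4:15}  ⟨branch taken⟩
[4] andi  $1, $2, 4  →  {$0:0, $1:0, $2:65520, $3:65535, $4:15}
[9] andi  $3, $4, 5  →  {$0:0, $1:0, $2:65520, $3:5, $4:15}
[10] addi  $0, $3, 2  →  {$0:0, $1:0, $2:65520, $3:5, $4:15}
[11] addi  $2, $1, 1  →  {$0:0, $1:0, $2:1, $3:5, $4:15}
[12] andi  $4, $4, 2  →  {$0:0, $1:0, $2:1, $3:5, $4:2}
[13] ori   $2, $2, 3  →  {$0:0, $1:0, $2:3, $3:5, $4:2}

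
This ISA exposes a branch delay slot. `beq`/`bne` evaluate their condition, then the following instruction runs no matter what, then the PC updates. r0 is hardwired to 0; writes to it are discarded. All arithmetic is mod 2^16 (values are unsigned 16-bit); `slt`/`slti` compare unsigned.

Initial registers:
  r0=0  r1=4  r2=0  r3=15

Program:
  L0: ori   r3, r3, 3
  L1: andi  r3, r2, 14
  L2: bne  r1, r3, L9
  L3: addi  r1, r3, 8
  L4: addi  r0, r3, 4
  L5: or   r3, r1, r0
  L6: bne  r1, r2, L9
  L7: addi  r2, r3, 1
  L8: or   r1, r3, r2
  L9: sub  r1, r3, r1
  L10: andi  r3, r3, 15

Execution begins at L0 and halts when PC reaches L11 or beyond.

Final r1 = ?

  step pc=0: ori   r3, r3, 3  regs=(0,4,0,15)
  step pc=1: andi  r3, r2, 14  regs=(0,4,0,0)
  step pc=2: bne  r1, r3, L9  cond=T  regs=(0,4,0,0)
  step pc=3: addi  r1, r3, 8  regs=(0,8,0,0)
  step pc=9: sub  r1, r3, r1  regs=(0,65528,0,0)
  step pc=10: andi  r3, r3, 15  regs=(0,65528,0,0)

65528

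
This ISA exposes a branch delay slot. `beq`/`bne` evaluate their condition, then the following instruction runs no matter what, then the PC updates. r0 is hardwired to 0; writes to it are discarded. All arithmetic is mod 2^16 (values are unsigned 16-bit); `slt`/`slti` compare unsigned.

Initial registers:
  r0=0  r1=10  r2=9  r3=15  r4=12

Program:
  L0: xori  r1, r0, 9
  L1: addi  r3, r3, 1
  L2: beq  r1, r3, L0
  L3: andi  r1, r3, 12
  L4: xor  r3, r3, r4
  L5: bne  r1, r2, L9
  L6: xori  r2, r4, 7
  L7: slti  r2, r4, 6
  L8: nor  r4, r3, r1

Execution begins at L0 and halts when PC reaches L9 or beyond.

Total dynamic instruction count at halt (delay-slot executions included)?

7

PC=0  xori  r1, r0, 9        | r0=0 r1=9 r2=9 r3=15 r4=12
PC=1  addi  r3, r3, 1        | r0=0 r1=9 r2=9 r3=16 r4=12
PC=2  beq  r1, r3, L0        | r0=0 r1=9 r2=9 r3=16 r4=12  [not taken]
PC=3  andi  r1, r3, 12       | r0=0 r1=0 r2=9 r3=16 r4=12
PC=4  xor  r3, r3, r4        | r0=0 r1=0 r2=9 r3=28 r4=12
PC=5  bne  r1, r2, L9        | r0=0 r1=0 r2=9 r3=28 r4=12  [TAKEN]
PC=6  xori  r2, r4, 7        | r0=0 r1=0 r2=11 r3=28 r4=12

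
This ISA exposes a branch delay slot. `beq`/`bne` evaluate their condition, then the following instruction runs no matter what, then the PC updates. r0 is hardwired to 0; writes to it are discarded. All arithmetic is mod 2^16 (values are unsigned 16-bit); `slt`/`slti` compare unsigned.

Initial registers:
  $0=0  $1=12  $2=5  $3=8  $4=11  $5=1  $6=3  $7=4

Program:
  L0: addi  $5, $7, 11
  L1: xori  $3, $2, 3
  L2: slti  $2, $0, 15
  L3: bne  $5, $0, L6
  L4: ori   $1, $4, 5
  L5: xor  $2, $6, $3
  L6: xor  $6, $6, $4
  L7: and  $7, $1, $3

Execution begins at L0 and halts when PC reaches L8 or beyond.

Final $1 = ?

  step pc=0: addi  $5, $7, 11  regs=(0,12,5,8,11,15,3,4)
  step pc=1: xori  $3, $2, 3  regs=(0,12,5,6,11,15,3,4)
  step pc=2: slti  $2, $0, 15  regs=(0,12,1,6,11,15,3,4)
  step pc=3: bne  $5, $0, L6  cond=T  regs=(0,12,1,6,11,15,3,4)
  step pc=4: ori   $1, $4, 5  regs=(0,15,1,6,11,15,3,4)
  step pc=6: xor  $6, $6, $4  regs=(0,15,1,6,11,15,8,4)
  step pc=7: and  $7, $1, $3  regs=(0,15,1,6,11,15,8,6)

15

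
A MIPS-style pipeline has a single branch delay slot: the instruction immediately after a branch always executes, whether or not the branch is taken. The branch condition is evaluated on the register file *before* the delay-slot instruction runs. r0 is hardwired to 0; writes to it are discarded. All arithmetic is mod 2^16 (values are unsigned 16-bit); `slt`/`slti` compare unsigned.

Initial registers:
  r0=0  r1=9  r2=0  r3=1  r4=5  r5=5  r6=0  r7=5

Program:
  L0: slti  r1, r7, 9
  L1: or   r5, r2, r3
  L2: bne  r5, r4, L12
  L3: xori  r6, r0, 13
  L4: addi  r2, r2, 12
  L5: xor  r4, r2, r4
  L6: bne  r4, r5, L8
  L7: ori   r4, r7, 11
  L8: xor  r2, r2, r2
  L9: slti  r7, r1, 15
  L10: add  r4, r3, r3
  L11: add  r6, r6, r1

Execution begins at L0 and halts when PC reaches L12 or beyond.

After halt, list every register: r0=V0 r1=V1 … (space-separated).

[0] slti  r1, r7, 9  →  {r0:0, r1:1, r2:0, r3:1, r4:5, r5:5, r6:0, r7:5}
[1] or   r5, r2, r3  →  {r0:0, r1:1, r2:0, r3:1, r4:5, r5:1, r6:0, r7:5}
[2] bne  r5, r4, L12  →  {r0:0, r1:1, r2:0, r3:1, r4:5, r5:1, r6:0, r7:5}  ⟨branch taken⟩
[3] xori  r6, r0, 13  →  {r0:0, r1:1, r2:0, r3:1, r4:5, r5:1, r6:13, r7:5}

r0=0 r1=1 r2=0 r3=1 r4=5 r5=1 r6=13 r7=5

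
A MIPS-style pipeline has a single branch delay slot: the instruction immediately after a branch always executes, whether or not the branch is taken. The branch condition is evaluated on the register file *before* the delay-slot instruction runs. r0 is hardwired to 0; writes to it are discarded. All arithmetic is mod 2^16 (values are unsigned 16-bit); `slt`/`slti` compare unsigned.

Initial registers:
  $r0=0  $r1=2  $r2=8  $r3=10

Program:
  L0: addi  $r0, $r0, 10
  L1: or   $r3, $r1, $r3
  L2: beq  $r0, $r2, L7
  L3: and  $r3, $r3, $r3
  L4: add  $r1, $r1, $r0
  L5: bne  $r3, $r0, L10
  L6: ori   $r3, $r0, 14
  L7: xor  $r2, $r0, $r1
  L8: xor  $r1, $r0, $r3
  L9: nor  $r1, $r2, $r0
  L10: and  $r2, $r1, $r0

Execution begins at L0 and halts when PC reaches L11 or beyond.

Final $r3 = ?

PC=0  addi  $r0, $r0, 10     | $r0=0 $r1=2 $r2=8 $r3=10
PC=1  or   $r3, $r1, $r3     | $r0=0 $r1=2 $r2=8 $r3=10
PC=2  beq  $r0, $r2, L7      | $r0=0 $r1=2 $r2=8 $r3=10  [not taken]
PC=3  and  $r3, $r3, $r3     | $r0=0 $r1=2 $r2=8 $r3=10
PC=4  add  $r1, $r1, $r0     | $r0=0 $r1=2 $r2=8 $r3=10
PC=5  bne  $r3, $r0, L10     | $r0=0 $r1=2 $r2=8 $r3=10  [TAKEN]
PC=6  ori   $r3, $r0, 14     | $r0=0 $r1=2 $r2=8 $r3=14
PC=10 and  $r2, $r1, $r0     | $r0=0 $r1=2 $r2=0 $r3=14

14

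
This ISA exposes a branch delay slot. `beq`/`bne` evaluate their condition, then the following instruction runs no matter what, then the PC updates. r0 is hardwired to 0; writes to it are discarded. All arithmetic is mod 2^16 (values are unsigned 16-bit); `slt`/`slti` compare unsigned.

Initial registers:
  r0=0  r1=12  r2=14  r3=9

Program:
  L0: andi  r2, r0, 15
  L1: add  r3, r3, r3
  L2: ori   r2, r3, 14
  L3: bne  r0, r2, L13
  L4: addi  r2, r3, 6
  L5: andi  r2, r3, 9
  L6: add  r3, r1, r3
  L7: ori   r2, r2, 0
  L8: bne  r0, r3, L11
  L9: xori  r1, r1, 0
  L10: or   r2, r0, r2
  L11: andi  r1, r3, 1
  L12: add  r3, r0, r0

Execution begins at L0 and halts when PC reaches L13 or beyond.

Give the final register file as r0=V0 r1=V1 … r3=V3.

r0=0 r1=12 r2=24 r3=18

PC=0  andi  r2, r0, 15       | r0=0 r1=12 r2=0 r3=9
PC=1  add  r3, r3, r3        | r0=0 r1=12 r2=0 r3=18
PC=2  ori   r2, r3, 14       | r0=0 r1=12 r2=30 r3=18
PC=3  bne  r0, r2, L13       | r0=0 r1=12 r2=30 r3=18  [TAKEN]
PC=4  addi  r2, r3, 6        | r0=0 r1=12 r2=24 r3=18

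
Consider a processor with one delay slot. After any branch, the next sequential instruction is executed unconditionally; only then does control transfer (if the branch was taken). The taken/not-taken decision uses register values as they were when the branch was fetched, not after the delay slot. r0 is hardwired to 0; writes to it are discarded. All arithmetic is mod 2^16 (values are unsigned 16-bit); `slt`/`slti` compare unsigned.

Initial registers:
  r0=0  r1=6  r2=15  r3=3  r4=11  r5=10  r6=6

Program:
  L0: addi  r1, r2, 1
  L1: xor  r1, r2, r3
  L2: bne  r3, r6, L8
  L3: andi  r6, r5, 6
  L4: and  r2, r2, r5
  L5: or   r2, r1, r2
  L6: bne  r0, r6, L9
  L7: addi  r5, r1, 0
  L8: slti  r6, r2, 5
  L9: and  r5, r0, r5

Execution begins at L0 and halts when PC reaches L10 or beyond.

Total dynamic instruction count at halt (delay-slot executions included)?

6

#0 addi  r1, r2, 1 ; 0/16/15/3/11/10/6
#1 xor  r1, r2, r3 ; 0/12/15/3/11/10/6
#2 bne  r3, r6, L8 ; 0/12/15/3/11/10/6 ; →target
#3 andi  r6, r5, 6 ; 0/12/15/3/11/10/2
#8 slti  r6, r2, 5 ; 0/12/15/3/11/10/0
#9 and  r5, r0, r5 ; 0/12/15/3/11/0/0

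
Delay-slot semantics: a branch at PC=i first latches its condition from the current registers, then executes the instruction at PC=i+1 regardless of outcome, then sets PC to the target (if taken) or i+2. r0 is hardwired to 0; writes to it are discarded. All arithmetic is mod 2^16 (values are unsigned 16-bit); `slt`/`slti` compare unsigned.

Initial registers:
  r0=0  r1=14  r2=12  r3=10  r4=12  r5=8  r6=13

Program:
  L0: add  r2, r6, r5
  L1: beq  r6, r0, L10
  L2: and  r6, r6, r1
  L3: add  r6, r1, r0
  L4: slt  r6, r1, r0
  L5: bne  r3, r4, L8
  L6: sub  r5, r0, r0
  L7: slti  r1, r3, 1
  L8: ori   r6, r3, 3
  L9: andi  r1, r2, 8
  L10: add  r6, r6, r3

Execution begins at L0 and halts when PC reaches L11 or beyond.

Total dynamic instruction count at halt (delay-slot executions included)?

  step pc=0: add  r2, r6, r5  regs=(0,14,21,10,12,8,13)
  step pc=1: beq  r6, r0, L10  cond=F  regs=(0,14,21,10,12,8,13)
  step pc=2: and  r6, r6, r1  regs=(0,14,21,10,12,8,12)
  step pc=3: add  r6, r1, r0  regs=(0,14,21,10,12,8,14)
  step pc=4: slt  r6, r1, r0  regs=(0,14,21,10,12,8,0)
  step pc=5: bne  r3, r4, L8  cond=T  regs=(0,14,21,10,12,8,0)
  step pc=6: sub  r5, r0, r0  regs=(0,14,21,10,12,0,0)
  step pc=8: ori   r6, r3, 3  regs=(0,14,21,10,12,0,11)
  step pc=9: andi  r1, r2, 8  regs=(0,0,21,10,12,0,11)
  step pc=10: add  r6, r6, r3  regs=(0,0,21,10,12,0,21)

10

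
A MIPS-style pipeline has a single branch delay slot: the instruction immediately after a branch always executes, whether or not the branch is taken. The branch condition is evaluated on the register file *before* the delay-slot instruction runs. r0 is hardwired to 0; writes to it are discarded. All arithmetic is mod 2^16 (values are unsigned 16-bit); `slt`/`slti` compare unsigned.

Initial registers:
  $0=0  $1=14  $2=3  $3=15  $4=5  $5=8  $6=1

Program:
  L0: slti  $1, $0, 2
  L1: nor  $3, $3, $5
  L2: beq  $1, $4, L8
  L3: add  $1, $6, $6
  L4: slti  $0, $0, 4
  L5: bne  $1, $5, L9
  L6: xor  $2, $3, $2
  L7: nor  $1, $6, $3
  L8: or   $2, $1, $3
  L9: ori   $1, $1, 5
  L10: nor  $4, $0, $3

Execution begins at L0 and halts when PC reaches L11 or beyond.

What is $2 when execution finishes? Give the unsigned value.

  step pc=0: slti  $1, $0, 2  regs=(0,1,3,15,5,8,1)
  step pc=1: nor  $3, $3, $5  regs=(0,1,3,65520,5,8,1)
  step pc=2: beq  $1, $4, L8  cond=F  regs=(0,1,3,65520,5,8,1)
  step pc=3: add  $1, $6, $6  regs=(0,2,3,65520,5,8,1)
  step pc=4: slti  $0, $0, 4  regs=(0,2,3,65520,5,8,1)
  step pc=5: bne  $1, $5, L9  cond=T  regs=(0,2,3,65520,5,8,1)
  step pc=6: xor  $2, $3, $2  regs=(0,2,65523,65520,5,8,1)
  step pc=9: ori   $1, $1, 5  regs=(0,7,65523,65520,5,8,1)
  step pc=10: nor  $4, $0, $3  regs=(0,7,65523,65520,15,8,1)

65523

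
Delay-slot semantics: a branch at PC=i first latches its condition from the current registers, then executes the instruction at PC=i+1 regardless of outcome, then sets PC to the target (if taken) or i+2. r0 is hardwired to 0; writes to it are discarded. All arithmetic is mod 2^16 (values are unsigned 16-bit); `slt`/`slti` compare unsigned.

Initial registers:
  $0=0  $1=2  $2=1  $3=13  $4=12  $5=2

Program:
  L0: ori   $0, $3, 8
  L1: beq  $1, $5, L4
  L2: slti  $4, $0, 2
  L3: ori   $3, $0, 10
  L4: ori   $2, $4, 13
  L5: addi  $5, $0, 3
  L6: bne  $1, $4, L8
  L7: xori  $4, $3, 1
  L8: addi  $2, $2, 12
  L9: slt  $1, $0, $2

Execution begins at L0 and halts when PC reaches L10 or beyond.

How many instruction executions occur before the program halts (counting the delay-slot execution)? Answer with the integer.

9

PC=0  ori   $0, $3, 8        | $0=0 $1=2 $2=1 $3=13 $4=12 $5=2
PC=1  beq  $1, $5, L4        | $0=0 $1=2 $2=1 $3=13 $4=12 $5=2  [TAKEN]
PC=2  slti  $4, $0, 2        | $0=0 $1=2 $2=1 $3=13 $4=1 $5=2
PC=4  ori   $2, $4, 13       | $0=0 $1=2 $2=13 $3=13 $4=1 $5=2
PC=5  addi  $5, $0, 3        | $0=0 $1=2 $2=13 $3=13 $4=1 $5=3
PC=6  bne  $1, $4, L8        | $0=0 $1=2 $2=13 $3=13 $4=1 $5=3  [TAKEN]
PC=7  xori  $4, $3, 1        | $0=0 $1=2 $2=13 $3=13 $4=12 $5=3
PC=8  addi  $2, $2, 12       | $0=0 $1=2 $2=25 $3=13 $4=12 $5=3
PC=9  slt  $1, $0, $2        | $0=0 $1=1 $2=25 $3=13 $4=12 $5=3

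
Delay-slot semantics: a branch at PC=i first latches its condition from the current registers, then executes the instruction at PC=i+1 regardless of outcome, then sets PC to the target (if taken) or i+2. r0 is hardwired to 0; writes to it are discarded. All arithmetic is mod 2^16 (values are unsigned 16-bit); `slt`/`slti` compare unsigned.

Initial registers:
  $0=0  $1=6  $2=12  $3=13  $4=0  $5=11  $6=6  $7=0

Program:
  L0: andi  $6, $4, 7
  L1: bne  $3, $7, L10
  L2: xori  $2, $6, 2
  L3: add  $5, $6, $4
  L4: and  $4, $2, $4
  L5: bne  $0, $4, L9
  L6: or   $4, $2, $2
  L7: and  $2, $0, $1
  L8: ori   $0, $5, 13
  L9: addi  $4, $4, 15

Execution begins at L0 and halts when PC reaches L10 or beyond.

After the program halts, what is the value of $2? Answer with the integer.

  step pc=0: andi  $6, $4, 7  regs=(0,6,12,13,0,11,0,0)
  step pc=1: bne  $3, $7, L10  cond=T  regs=(0,6,12,13,0,11,0,0)
  step pc=2: xori  $2, $6, 2  regs=(0,6,2,13,0,11,0,0)

2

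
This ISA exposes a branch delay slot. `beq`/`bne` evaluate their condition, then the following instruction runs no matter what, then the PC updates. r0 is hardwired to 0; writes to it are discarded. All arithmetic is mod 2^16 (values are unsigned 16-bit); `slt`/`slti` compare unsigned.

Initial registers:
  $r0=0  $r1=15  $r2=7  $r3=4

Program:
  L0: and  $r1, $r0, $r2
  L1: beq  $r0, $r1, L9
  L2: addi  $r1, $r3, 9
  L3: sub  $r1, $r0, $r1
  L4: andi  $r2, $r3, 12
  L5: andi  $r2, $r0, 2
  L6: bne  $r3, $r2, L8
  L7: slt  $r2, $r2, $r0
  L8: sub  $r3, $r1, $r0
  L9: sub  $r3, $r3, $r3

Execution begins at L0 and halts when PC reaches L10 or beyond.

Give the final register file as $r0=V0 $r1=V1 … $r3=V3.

$r0=0 $r1=13 $r2=7 $r3=0

#0 and  $r1, $r0, $r2 ; 0/0/7/4
#1 beq  $r0, $r1, L9 ; 0/0/7/4 ; →target
#2 addi  $r1, $r3, 9 ; 0/13/7/4
#9 sub  $r3, $r3, $r3 ; 0/13/7/0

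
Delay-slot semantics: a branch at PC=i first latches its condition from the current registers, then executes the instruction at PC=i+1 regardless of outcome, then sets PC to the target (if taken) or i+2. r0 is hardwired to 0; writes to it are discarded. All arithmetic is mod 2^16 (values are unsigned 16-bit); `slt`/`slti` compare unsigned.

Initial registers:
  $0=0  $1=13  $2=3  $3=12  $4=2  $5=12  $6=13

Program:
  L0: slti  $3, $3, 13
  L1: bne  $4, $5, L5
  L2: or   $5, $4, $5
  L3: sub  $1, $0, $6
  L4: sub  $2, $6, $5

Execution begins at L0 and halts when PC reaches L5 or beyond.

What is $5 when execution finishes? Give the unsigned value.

  step pc=0: slti  $3, $3, 13  regs=(0,13,3,1,2,12,13)
  step pc=1: bne  $4, $5, L5  cond=T  regs=(0,13,3,1,2,12,13)
  step pc=2: or   $5, $4, $5  regs=(0,13,3,1,2,14,13)

14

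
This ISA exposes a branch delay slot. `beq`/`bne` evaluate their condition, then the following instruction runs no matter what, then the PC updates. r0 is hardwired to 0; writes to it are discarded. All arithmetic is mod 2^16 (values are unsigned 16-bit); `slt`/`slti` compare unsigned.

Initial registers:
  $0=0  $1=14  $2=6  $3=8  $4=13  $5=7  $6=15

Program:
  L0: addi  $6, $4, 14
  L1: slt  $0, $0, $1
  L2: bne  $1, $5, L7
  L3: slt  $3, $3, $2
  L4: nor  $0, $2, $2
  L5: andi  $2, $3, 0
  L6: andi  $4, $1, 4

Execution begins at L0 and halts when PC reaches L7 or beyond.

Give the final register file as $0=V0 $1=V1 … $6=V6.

  step pc=0: addi  $6, $4, 14  regs=(0,14,6,8,13,7,27)
  step pc=1: slt  $0, $0, $1  regs=(0,14,6,8,13,7,27)
  step pc=2: bne  $1, $5, L7  cond=T  regs=(0,14,6,8,13,7,27)
  step pc=3: slt  $3, $3, $2  regs=(0,14,6,0,13,7,27)

$0=0 $1=14 $2=6 $3=0 $4=13 $5=7 $6=27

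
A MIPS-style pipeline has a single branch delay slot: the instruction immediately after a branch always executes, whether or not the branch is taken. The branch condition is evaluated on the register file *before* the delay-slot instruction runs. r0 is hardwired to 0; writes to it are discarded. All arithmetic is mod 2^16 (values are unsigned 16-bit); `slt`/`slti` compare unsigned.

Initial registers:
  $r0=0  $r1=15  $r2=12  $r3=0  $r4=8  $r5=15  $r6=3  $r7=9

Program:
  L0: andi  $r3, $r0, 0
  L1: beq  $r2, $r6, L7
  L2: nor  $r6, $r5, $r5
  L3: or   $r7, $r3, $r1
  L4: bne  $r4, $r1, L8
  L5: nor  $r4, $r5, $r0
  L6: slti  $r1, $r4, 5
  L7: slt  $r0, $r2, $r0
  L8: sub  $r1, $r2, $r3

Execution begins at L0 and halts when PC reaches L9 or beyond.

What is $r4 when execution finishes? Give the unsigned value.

65520

  step pc=0: andi  $r3, $r0, 0  regs=(0,15,12,0,8,15,3,9)
  step pc=1: beq  $r2, $r6, L7  cond=F  regs=(0,15,12,0,8,15,3,9)
  step pc=2: nor  $r6, $r5, $r5  regs=(0,15,12,0,8,15,65520,9)
  step pc=3: or   $r7, $r3, $r1  regs=(0,15,12,0,8,15,65520,15)
  step pc=4: bne  $r4, $r1, L8  cond=T  regs=(0,15,12,0,8,15,65520,15)
  step pc=5: nor  $r4, $r5, $r0  regs=(0,15,12,0,65520,15,65520,15)
  step pc=8: sub  $r1, $r2, $r3  regs=(0,12,12,0,65520,15,65520,15)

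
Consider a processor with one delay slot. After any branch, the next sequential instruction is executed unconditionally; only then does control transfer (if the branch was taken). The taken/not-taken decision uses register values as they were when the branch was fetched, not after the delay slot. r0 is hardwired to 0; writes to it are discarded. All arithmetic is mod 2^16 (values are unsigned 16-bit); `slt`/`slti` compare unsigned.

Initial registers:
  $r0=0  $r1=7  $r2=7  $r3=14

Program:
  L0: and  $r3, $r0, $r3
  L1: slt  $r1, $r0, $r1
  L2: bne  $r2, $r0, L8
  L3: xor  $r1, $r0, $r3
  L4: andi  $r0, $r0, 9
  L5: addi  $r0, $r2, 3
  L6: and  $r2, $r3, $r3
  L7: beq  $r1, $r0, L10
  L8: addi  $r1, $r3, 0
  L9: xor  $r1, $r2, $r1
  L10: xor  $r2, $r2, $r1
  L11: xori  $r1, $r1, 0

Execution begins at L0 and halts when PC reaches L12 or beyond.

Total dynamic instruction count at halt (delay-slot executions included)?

8

PC=0  and  $r3, $r0, $r3     | $r0=0 $r1=7 $r2=7 $r3=0
PC=1  slt  $r1, $r0, $r1     | $r0=0 $r1=1 $r2=7 $r3=0
PC=2  bne  $r2, $r0, L8      | $r0=0 $r1=1 $r2=7 $r3=0  [TAKEN]
PC=3  xor  $r1, $r0, $r3     | $r0=0 $r1=0 $r2=7 $r3=0
PC=8  addi  $r1, $r3, 0      | $r0=0 $r1=0 $r2=7 $r3=0
PC=9  xor  $r1, $r2, $r1     | $r0=0 $r1=7 $r2=7 $r3=0
PC=10 xor  $r2, $r2, $r1     | $r0=0 $r1=7 $r2=0 $r3=0
PC=11 xori  $r1, $r1, 0      | $r0=0 $r1=7 $r2=0 $r3=0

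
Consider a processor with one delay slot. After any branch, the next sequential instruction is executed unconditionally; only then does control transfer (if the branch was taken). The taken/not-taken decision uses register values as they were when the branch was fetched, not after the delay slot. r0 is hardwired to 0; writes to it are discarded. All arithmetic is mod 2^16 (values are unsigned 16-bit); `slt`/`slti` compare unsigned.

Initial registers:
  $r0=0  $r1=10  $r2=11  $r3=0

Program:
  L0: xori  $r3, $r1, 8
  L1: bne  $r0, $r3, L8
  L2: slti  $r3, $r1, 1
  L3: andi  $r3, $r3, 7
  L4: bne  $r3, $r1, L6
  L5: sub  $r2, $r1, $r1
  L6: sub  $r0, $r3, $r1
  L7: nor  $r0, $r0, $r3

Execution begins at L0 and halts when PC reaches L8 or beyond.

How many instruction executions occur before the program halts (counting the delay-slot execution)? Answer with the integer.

[0] xori  $r3, $r1, 8  →  {$r0:0, $r1:10, $r2:11, $r3:2}
[1] bne  $r0, $r3, L8  →  {$r0:0, $r1:10, $r2:11, $r3:2}  ⟨branch taken⟩
[2] slti  $r3, $r1, 1  →  {$r0:0, $r1:10, $r2:11, $r3:0}

3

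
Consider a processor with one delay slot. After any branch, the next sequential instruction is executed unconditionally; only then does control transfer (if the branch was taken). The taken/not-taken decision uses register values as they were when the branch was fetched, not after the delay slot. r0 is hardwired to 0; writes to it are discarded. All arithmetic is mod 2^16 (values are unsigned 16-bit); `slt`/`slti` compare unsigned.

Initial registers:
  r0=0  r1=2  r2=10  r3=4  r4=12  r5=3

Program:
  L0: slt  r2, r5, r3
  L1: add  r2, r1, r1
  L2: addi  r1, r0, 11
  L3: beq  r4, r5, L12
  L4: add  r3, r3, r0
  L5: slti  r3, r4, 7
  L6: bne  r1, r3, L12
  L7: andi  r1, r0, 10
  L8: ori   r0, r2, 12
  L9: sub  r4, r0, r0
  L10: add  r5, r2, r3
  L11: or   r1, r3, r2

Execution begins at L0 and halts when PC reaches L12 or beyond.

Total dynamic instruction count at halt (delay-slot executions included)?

8

#0 slt  r2, r5, r3 ; 0/2/1/4/12/3
#1 add  r2, r1, r1 ; 0/2/4/4/12/3
#2 addi  r1, r0, 11 ; 0/11/4/4/12/3
#3 beq  r4, r5, L12 ; 0/11/4/4/12/3 ; →fallthru
#4 add  r3, r3, r0 ; 0/11/4/4/12/3
#5 slti  r3, r4, 7 ; 0/11/4/0/12/3
#6 bne  r1, r3, L12 ; 0/11/4/0/12/3 ; →target
#7 andi  r1, r0, 10 ; 0/0/4/0/12/3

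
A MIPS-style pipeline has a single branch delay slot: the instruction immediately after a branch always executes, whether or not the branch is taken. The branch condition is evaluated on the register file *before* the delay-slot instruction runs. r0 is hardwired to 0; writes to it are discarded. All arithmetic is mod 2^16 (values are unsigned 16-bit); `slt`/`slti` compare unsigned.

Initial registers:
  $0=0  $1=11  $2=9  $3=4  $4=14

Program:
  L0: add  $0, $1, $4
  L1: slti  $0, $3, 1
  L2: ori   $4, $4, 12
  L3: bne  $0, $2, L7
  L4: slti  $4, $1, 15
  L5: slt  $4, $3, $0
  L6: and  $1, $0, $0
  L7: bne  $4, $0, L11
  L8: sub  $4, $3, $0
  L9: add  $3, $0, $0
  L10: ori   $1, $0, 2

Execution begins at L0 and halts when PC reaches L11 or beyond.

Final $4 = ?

4

  step pc=0: add  $0, $1, $4  regs=(0,11,9,4,14)
  step pc=1: slti  $0, $3, 1  regs=(0,11,9,4,14)
  step pc=2: ori   $4, $4, 12  regs=(0,11,9,4,14)
  step pc=3: bne  $0, $2, L7  cond=T  regs=(0,11,9,4,14)
  step pc=4: slti  $4, $1, 15  regs=(0,11,9,4,1)
  step pc=7: bne  $4, $0, L11  cond=T  regs=(0,11,9,4,1)
  step pc=8: sub  $4, $3, $0  regs=(0,11,9,4,4)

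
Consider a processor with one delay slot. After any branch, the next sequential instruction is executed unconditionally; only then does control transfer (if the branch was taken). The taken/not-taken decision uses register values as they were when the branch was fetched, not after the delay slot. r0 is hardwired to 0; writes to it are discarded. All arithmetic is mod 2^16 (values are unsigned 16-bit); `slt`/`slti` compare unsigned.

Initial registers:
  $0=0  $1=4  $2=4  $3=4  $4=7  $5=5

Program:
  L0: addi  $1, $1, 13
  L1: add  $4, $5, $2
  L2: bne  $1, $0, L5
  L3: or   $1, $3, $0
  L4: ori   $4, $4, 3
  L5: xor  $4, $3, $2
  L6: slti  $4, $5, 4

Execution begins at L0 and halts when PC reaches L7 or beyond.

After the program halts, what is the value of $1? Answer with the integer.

  step pc=0: addi  $1, $1, 13  regs=(0,17,4,4,7,5)
  step pc=1: add  $4, $5, $2  regs=(0,17,4,4,9,5)
  step pc=2: bne  $1, $0, L5  cond=T  regs=(0,17,4,4,9,5)
  step pc=3: or   $1, $3, $0  regs=(0,4,4,4,9,5)
  step pc=5: xor  $4, $3, $2  regs=(0,4,4,4,0,5)
  step pc=6: slti  $4, $5, 4  regs=(0,4,4,4,0,5)

4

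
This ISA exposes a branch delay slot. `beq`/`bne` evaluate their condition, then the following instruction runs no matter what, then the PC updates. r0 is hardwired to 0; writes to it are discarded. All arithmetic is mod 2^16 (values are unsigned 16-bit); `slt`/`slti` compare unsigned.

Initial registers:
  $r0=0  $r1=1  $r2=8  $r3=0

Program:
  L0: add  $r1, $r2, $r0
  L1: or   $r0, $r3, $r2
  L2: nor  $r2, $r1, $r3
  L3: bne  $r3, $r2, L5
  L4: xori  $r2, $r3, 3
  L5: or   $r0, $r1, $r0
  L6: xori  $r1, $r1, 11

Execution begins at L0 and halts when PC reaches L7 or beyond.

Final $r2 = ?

#0 add  $r1, $r2, $r0 ; 0/8/8/0
#1 or   $r0, $r3, $r2 ; 0/8/8/0
#2 nor  $r2, $r1, $r3 ; 0/8/65527/0
#3 bne  $r3, $r2, L5 ; 0/8/65527/0 ; →target
#4 xori  $r2, $r3, 3 ; 0/8/3/0
#5 or   $r0, $r1, $r0 ; 0/8/3/0
#6 xori  $r1, $r1, 11 ; 0/3/3/0

3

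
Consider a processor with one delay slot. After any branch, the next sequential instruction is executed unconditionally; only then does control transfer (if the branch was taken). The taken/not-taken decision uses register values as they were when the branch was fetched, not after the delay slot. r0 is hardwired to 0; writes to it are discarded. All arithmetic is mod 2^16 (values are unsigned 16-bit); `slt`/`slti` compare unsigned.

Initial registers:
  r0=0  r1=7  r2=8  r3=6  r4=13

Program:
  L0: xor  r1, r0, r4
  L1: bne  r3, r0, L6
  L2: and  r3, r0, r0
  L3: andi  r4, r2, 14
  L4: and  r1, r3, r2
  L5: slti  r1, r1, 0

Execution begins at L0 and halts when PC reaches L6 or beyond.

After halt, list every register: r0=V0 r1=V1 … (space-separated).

r0=0 r1=13 r2=8 r3=0 r4=13

#0 xor  r1, r0, r4 ; 0/13/8/6/13
#1 bne  r3, r0, L6 ; 0/13/8/6/13 ; →target
#2 and  r3, r0, r0 ; 0/13/8/0/13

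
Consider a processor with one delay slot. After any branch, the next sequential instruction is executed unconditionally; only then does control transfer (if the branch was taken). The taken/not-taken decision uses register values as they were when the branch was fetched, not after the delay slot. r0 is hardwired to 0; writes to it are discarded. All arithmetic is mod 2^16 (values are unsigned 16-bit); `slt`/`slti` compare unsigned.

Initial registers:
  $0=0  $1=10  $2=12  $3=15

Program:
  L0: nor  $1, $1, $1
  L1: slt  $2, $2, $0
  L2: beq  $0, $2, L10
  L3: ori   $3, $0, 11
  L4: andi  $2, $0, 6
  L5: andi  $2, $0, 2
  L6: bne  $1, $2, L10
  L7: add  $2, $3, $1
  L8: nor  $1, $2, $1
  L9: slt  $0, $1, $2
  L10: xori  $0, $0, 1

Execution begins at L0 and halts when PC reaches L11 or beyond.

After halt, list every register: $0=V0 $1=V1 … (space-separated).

  step pc=0: nor  $1, $1, $1  regs=(0,65525,12,15)
  step pc=1: slt  $2, $2, $0  regs=(0,65525,0,15)
  step pc=2: beq  $0, $2, L10  cond=T  regs=(0,65525,0,15)
  step pc=3: ori   $3, $0, 11  regs=(0,65525,0,11)
  step pc=10: xori  $0, $0, 1  regs=(0,65525,0,11)

$0=0 $1=65525 $2=0 $3=11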